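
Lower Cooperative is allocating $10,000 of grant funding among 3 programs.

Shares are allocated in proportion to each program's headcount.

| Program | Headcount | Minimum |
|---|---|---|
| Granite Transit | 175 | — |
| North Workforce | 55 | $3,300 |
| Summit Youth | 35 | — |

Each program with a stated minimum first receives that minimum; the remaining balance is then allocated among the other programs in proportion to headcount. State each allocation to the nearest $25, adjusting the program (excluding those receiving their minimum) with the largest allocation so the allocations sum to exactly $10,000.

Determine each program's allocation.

Minimums first: North Workforce $3,300. Residual $6,700.
Residual split over remaining headcount 210: Granite Transit 5,583.33 → $5,575; Summit Youth 1,116.67 → $1,125.

Granite Transit: $5,575; North Workforce: $3,300; Summit Youth: $1,125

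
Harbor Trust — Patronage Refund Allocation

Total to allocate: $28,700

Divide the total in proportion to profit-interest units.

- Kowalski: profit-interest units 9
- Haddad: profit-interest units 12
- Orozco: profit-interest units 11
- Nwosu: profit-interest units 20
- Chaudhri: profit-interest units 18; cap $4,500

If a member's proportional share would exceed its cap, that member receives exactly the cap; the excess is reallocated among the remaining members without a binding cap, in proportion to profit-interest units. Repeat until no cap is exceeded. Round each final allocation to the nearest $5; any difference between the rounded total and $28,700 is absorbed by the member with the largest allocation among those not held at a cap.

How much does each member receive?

Combined profit-interest units = 70.
Unconstrained shares: Kowalski 3,690.00; Haddad 4,920.00; Orozco 4,510.00; Nwosu 8,200.00; Chaudhri 7,380.00.
Cap binds for Chaudhri ($4,500); remaining pool $24,200 reallocated over remaining profit-interest units 52.
Remaining shares: Kowalski 4,188.46 → $4,190; Haddad 5,584.62 → $5,585; Orozco 5,119.23 → $5,120; Nwosu 9,307.69 → $9,310.
Rounding difference −$5 applied to Nwosu → $9,305.

Kowalski: $4,190 | Haddad: $5,585 | Orozco: $5,120 | Nwosu: $9,305 | Chaudhri: $4,500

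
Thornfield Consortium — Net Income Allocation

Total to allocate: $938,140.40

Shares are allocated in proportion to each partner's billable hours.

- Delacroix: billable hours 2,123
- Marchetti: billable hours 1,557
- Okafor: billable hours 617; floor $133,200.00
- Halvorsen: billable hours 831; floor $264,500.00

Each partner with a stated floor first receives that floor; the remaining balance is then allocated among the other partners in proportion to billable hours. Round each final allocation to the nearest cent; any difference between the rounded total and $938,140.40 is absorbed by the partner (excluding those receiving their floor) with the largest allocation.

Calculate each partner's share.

Delacroix: $311,781.24 · Marchetti: $228,659.16 · Okafor: $133,200.00 · Halvorsen: $264,500.00

Minimums first: Okafor $133,200.00; Halvorsen $264,500.00. Balance $540,440.40.
Balance split over remaining billable hours 3,680: Delacroix 311,781.2416 → $311,781.24; Marchetti 228,659.1584 → $228,659.16.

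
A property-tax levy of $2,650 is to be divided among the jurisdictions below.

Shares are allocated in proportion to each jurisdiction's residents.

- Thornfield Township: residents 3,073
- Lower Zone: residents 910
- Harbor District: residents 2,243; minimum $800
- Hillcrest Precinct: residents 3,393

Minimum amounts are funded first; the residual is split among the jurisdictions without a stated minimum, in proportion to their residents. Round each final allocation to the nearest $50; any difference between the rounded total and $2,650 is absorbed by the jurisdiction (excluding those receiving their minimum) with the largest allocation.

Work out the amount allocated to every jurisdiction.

Fund the minimums — Harbor District $800. Balance $1,850.
Balance split over remaining residents 7,376: Thornfield Township 770.75 → $750; Lower Zone 228.24 → $250; Hillcrest Precinct 851.01 → $850.

Thornfield Township: $750; Lower Zone: $250; Harbor District: $800; Hillcrest Precinct: $850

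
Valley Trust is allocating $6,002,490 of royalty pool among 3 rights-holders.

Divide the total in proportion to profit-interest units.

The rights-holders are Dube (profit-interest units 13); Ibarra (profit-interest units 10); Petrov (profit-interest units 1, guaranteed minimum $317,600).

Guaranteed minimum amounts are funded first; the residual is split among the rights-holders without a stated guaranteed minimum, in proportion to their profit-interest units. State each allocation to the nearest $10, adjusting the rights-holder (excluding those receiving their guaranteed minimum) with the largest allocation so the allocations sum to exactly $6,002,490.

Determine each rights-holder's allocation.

Dube: $3,213,200; Ibarra: $2,471,690; Petrov: $317,600

Guaranteed amounts: Petrov $317,600. Balance $5,684,890.
Balance split over remaining profit-interest units 23: Dube 3,213,198.70 → $3,213,200; Ibarra 2,471,691.30 → $2,471,690.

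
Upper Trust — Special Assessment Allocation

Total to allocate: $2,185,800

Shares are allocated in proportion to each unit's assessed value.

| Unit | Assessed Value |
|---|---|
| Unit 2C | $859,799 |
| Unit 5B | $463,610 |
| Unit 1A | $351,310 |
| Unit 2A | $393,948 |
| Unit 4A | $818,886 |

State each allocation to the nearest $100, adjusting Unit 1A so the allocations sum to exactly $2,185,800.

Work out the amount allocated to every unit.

Unit 2C: $650,800 · Unit 5B: $350,900 · Unit 1A: $266,000 · Unit 2A: $298,200 · Unit 4A: $619,900

Combined assessed value = 2,887,553.
Pro-rata amounts: Unit 2C 859,799/2,887,553 × $2,185,800 = 650,844.73; Unit 5B 463,610/2,887,553 × $2,185,800 = 350,940.31; Unit 1A 351,310/2,887,553 × $2,185,800 = 265,932.23; Unit 2A 393,948/2,887,553 × $2,185,800 = 298,208.05; Unit 4A 818,886/2,887,553 × $2,185,800 = 619,874.69.
Rounded to nearest $100: Unit 2C $650,800; Unit 5B $350,900; Unit 1A $265,900; Unit 2A $298,200; Unit 4A $619,900. Sum = $2,185,700.
Difference $2,185,800 − $2,185,700 = +$100 applied to Unit 1A: Unit 1A becomes $266,000.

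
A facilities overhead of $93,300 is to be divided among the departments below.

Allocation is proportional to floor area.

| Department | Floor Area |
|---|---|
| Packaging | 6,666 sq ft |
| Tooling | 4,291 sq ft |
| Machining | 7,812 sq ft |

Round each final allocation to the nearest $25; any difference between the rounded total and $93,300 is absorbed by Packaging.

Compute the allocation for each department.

Packaging: $33,150 | Tooling: $21,325 | Machining: $38,825

Total floor area = 18,769.
Unrounded shares: Packaging 6,666/18,769 × $93,300 = 33,136.44; Tooling 4,291/18,769 × $93,300 = 21,330.40; Machining 7,812/18,769 × $93,300 = 38,833.16.
At nearest $25: Packaging $33,125; Tooling $21,325; Machining $38,825. Sum = $93,275.
Difference $93,300 − $93,275 = +$25 applied to Packaging: Packaging becomes $33,150.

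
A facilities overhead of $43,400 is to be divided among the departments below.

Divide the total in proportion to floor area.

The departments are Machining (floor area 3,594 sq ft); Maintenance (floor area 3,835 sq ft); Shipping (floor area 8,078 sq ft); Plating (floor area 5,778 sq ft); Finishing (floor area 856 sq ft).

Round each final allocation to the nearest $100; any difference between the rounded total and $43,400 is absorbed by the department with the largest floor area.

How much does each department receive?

Floor area total: 22,141.
Raw shares: Machining 3,594/22,141 × $43,400 = 7,044.83; Maintenance 3,835/22,141 × $43,400 = 7,517.23; Shipping 8,078/22,141 × $43,400 = 15,834.21; Plating 5,778/22,141 × $43,400 = 11,325.83; Finishing 856/22,141 × $43,400 = 1,677.90.
Rounded to nearest $100: Machining $7,000; Maintenance $7,500; Shipping $15,800; Plating $11,300; Finishing $1,700. Sum = $43,300.
Difference $43,400 − $43,300 = +$100 applied to largest floor area (Shipping): Shipping becomes $15,900.

Machining: $7,000; Maintenance: $7,500; Shipping: $15,900; Plating: $11,300; Finishing: $1,700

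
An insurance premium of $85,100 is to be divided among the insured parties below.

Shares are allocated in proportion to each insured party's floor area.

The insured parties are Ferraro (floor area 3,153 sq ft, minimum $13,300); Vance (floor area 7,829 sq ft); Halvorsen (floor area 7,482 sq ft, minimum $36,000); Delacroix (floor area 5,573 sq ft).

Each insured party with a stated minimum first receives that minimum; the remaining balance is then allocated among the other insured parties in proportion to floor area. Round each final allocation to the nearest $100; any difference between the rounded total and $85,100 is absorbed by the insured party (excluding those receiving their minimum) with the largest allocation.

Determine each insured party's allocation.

Guaranteed amounts: Ferraro $13,300; Halvorsen $36,000. Remaining pool $35,800.
Remaining pool split over remaining floor area 13,402: Vance 20,913.16 → $20,900; Delacroix 14,886.84 → $14,900.

Ferraro: $13,300; Vance: $20,900; Halvorsen: $36,000; Delacroix: $14,900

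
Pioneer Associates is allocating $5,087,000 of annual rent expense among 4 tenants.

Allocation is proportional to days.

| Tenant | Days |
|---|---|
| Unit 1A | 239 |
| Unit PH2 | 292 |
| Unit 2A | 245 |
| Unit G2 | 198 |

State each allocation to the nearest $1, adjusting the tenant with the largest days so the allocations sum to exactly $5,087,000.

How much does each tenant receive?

Unit 1A: $1,248,247 | Unit PH2: $1,525,056 | Unit 2A: $1,279,584 | Unit G2: $1,034,113

Days total: 974.
Proportional shares: Unit 1A 239/974 × $5,087,000 = 1,248,247.43; Unit PH2 292/974 × $5,087,000 = 1,525,055.44; Unit 2A 245/974 × $5,087,000 = 1,279,584.19; Unit G2 198/974 × $5,087,000 = 1,034,112.94.
At nearest $1: Unit 1A $1,248,247; Unit PH2 $1,525,055; Unit 2A $1,279,584; Unit G2 $1,034,113. Sum = $5,086,999.
Difference $5,087,000 − $5,086,999 = +$1 applied to largest days (Unit PH2): Unit PH2 becomes $1,525,056.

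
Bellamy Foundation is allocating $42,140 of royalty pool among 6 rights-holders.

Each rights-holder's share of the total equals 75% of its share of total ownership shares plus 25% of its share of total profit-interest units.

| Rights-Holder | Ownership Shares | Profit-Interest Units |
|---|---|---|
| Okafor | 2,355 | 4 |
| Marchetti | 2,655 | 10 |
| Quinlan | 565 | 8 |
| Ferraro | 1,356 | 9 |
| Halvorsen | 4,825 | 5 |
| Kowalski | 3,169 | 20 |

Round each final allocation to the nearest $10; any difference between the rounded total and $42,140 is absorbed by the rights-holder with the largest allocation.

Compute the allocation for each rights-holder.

Okafor: $5,740; Marchetti: $7,500; Quinlan: $2,700; Ferraro: $4,560; Halvorsen: $11,170; Kowalski: $10,470

Ownership shares total 14,925; profit-interest units total 56.
Blended shares (75% ownership shares + 25% profit-interest units): Okafor 0.1362; Marchetti 0.1781; Quinlan 0.0641; Ferraro 0.1083; Halvorsen 0.2648; Kowalski 0.2485.
Pro-rata amounts: Okafor 5,739.42; Marchetti 7,503.45; Quinlan 2,701.44; Ferraro 4,564.57; Halvorsen 11,157.99; Kowalski 10,473.14.
Rounded to nearest $10: Okafor $5,740; Marchetti $7,500; Quinlan $2,700; Ferraro $4,560; Halvorsen $11,160; Kowalski $10,470. Sum = $42,130.
Difference $42,140 − $42,130 = +$10 applied to largest allocation (Halvorsen): Halvorsen becomes $11,170.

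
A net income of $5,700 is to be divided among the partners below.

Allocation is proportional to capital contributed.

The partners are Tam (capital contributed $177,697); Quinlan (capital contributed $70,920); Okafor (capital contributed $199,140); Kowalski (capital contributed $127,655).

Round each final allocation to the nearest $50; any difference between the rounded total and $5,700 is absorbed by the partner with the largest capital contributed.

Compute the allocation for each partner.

Tam: $1,750 · Quinlan: $700 · Okafor: $2,000 · Kowalski: $1,250

Combined capital contributed = 575,412.
Raw shares: Tam 177,697/575,412 × $5,700 = 1,760.26; Quinlan 70,920/575,412 × $5,700 = 702.53; Okafor 199,140/575,412 × $5,700 = 1,972.67; Kowalski 127,655/575,412 × $5,700 = 1,264.54.
After rounding ($50): Tam $1,750; Quinlan $700; Okafor $1,950; Kowalski $1,250. Sum = $5,650.
Difference $5,700 − $5,650 = +$50 applied to largest capital contributed (Okafor): Okafor becomes $2,000.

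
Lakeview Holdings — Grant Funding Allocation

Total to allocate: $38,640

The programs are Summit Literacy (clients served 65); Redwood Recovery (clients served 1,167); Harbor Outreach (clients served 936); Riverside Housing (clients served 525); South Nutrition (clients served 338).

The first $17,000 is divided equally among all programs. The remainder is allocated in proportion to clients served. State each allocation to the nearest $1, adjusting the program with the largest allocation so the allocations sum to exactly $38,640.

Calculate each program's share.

Summit Literacy: $3,864 | Redwood Recovery: $11,732 | Harbor Outreach: $10,083 | Riverside Housing: $7,148 | South Nutrition: $5,813

First tranche $17,000 split equally: $3,400 each.
Remainder $21,640 by clients served (total 3,031): Summit Literacy 464.07 → $464; Redwood Recovery 8,331.86 → $8,332; Harbor Outreach 6,682.63 → $6,683; Riverside Housing 3,748.27 → $3,748; South Nutrition 2,413.17 → $2,413.
Totals: Summit Literacy $3,400 + $464 = $3,864; Redwood Recovery $3,400 + $8,332 = $11,732; Harbor Outreach $3,400 + $6,683 = $10,083; Riverside Housing $3,400 + $3,748 = $7,148; South Nutrition $3,400 + $2,413 = $5,813.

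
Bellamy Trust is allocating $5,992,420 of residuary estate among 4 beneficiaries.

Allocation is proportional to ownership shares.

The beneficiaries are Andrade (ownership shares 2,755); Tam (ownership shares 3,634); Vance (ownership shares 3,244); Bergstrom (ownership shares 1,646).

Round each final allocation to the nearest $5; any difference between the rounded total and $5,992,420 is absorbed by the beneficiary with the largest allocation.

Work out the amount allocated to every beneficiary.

Combined ownership shares = 11,279.
Raw shares: Andrade 2,755/11,279 × $5,992,420 = 1,463,703.97; Tam 3,634/11,279 × $5,992,420 = 1,930,707.89; Vance 3,244/11,279 × $5,992,420 = 1,723,504.79; Bergstrom 1,646/11,279 × $5,992,420 = 874,503.35.
Rounded to nearest $5: Andrade $1,463,705; Tam $1,930,710; Vance $1,723,505; Bergstrom $874,505. Sum = $5,992,425.
Difference $5,992,420 − $5,992,425 = −$5 applied to largest allocation (Tam): Tam becomes $1,930,705.

Andrade: $1,463,705 · Tam: $1,930,705 · Vance: $1,723,505 · Bergstrom: $874,505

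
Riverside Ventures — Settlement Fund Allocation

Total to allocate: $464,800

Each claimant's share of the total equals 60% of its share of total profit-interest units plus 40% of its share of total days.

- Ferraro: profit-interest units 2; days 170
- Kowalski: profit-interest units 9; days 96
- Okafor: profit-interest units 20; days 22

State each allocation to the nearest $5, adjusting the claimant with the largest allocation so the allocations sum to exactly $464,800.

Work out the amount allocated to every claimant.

Ferraro: $127,735 | Kowalski: $142,940 | Okafor: $194,125

Profit-interest units total 31; days total 288.
Blended shares (60% profit-interest units + 40% days): Ferraro 0.2748; Kowalski 0.3075; Okafor 0.4177.
Unrounded shares: Ferraro 127,736.70; Kowalski 142,938.49; Okafor 194,124.80.
At nearest $5: Ferraro $127,735; Kowalski $142,940; Okafor $194,125. Sum = $464,800.
No rounding difference to absorb.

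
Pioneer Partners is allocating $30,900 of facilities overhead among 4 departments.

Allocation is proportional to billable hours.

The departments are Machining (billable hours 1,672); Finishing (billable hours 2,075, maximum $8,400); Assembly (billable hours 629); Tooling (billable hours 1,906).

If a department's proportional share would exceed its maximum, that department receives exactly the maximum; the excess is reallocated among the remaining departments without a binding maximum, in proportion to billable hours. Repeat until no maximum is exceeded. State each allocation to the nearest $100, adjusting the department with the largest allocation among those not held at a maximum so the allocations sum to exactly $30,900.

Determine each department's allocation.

Machining: $8,900 | Finishing: $8,400 | Assembly: $3,400 | Tooling: $10,200

Total billable hours = 6,282.
Unconstrained shares: Machining 8,224.26; Finishing 10,206.54; Assembly 3,093.94; Tooling 9,375.26.
Capped: Finishing ($8,400); balance $22,500 reallocated over remaining billable hours 4,207.
Shares after redistribution: Machining 8,942.24 → $8,900; Assembly 3,364.04 → $3,400; Tooling 10,193.72 → $10,200.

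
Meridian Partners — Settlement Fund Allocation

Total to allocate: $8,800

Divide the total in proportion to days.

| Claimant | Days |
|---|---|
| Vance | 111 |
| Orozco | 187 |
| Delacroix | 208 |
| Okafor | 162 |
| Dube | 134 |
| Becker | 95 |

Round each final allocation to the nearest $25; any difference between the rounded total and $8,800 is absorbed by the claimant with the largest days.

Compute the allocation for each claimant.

Vance: $1,100 · Orozco: $1,825 · Delacroix: $2,025 · Okafor: $1,600 · Dube: $1,325 · Becker: $925

Total days = 897.
Unrounded shares: Vance 111/897 × $8,800 = 1,088.96; Orozco 187/897 × $8,800 = 1,834.56; Delacroix 208/897 × $8,800 = 2,040.58; Okafor 162/897 × $8,800 = 1,589.30; Dube 134/897 × $8,800 = 1,314.60; Becker 95/897 × $8,800 = 932.00.
At nearest $25: Vance $1,100; Orozco $1,825; Delacroix $2,050; Okafor $1,600; Dube $1,325; Becker $925. Sum = $8,825.
Difference $8,800 − $8,825 = −$25 applied to largest days (Delacroix): Delacroix becomes $2,025.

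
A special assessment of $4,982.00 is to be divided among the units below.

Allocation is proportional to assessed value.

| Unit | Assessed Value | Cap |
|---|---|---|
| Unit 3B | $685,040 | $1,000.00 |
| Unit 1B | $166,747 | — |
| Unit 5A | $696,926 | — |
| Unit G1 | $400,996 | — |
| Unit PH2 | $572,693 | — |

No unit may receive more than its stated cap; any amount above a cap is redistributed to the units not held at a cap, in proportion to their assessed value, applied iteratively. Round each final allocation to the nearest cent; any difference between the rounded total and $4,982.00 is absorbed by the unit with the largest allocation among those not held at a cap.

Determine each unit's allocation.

Assessed value total: 2,522,402.
Pro-rata shares before constraints: Unit 3B 1,353.0235; Unit 1B 329.3423; Unit 5A 1,376.4996; Unit G1 792.0078; Unit PH2 1,131.1268.
Capped: Unit 3B ($1,000.00); residual $3,982.00 reallocated over remaining assessed value 1,837,362.
Remaining shares: Unit 1B 361.3804 → $361.38; Unit 5A 1,510.4042 → $1,510.40; Unit G1 869.0536 → $869.05; Unit PH2 1,241.1618 → $1,241.16.
Rounding difference +$0.01 applied to Unit 5A → $1,510.41.

Unit 3B: $1,000.00 · Unit 1B: $361.38 · Unit 5A: $1,510.41 · Unit G1: $869.05 · Unit PH2: $1,241.16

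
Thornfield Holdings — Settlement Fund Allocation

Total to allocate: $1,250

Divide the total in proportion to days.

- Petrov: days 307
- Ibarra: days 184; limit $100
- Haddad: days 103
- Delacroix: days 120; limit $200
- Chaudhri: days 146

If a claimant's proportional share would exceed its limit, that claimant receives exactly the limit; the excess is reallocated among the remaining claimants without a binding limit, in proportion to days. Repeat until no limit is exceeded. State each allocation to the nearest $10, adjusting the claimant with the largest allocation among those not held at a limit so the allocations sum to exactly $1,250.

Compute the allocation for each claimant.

Petrov: $520 · Ibarra: $100 · Haddad: $180 · Delacroix: $200 · Chaudhri: $250

Total days = 860.
Proportional shares (ignoring caps): Petrov 446.22; Ibarra 267.44; Haddad 149.71; Delacroix 174.42; Chaudhri 212.21.
Held at cap: Ibarra ($100); balance $1,150 reallocated over remaining days 676.
Held at cap: Delacroix ($200); balance $950 reallocated over remaining days 556.
Redistributed shares: Petrov 524.55 → $520; Haddad 175.99 → $180; Chaudhri 249.46 → $250.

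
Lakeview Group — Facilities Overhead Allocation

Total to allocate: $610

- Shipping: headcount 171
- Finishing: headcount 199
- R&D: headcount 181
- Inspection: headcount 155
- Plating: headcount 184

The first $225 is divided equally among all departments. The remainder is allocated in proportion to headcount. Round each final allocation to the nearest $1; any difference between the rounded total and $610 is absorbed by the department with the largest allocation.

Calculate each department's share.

Shipping: $119 | Finishing: $131 | R&D: $123 | Inspection: $112 | Plating: $125

First tranche $225 split equally: $45 each.
Remainder $385 by headcount (total 890): Shipping 73.97 → $74; Finishing 86.08 → $86; R&D 78.30 → $78; Inspection 67.05 → $67; Plating 79.60 → $80.
Totals: Shipping $45 + $74 = $119; Finishing $45 + $86 = $131; R&D $45 + $78 = $123; Inspection $45 + $67 = $112; Plating $45 + $80 = $125.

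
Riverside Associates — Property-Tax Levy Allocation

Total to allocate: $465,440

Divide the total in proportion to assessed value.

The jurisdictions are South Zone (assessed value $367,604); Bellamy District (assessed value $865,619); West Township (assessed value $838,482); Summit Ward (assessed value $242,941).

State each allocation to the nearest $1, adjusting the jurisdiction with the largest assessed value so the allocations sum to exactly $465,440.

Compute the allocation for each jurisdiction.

South Zone: $73,920 | Bellamy District: $174,062 | West Township: $168,606 | Summit Ward: $48,852

Combined assessed value = 2,314,646.
Unrounded shares: South Zone 367,604/2,314,646 × $465,440 = 73,919.56; Bellamy District 865,619/2,314,646 × $465,440 = 174,062.78; West Township 838,482/2,314,646 × $465,440 = 168,605.94; Summit Ward 242,941/2,314,646 × $465,440 = 48,851.73.
After rounding ($1): South Zone $73,920; Bellamy District $174,063; West Township $168,606; Summit Ward $48,852. Sum = $465,441.
Difference $465,440 − $465,441 = −$1 applied to largest assessed value (Bellamy District): Bellamy District becomes $174,062.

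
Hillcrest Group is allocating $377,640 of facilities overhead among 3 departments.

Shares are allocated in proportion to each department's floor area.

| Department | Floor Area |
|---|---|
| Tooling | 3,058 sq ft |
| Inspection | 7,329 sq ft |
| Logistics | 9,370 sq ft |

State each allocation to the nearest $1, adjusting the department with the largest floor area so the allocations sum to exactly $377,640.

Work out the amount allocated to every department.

Floor area total: 19,757.
Raw shares: Tooling 3,058/19,757 × $377,640 = 58,451.34; Inspection 7,329/19,757 × $377,640 = 140,088.25; Logistics 9,370/19,757 × $377,640 = 179,100.41.
After rounding ($1): Tooling $58,451; Inspection $140,088; Logistics $179,100. Sum = $377,639.
Difference $377,640 − $377,639 = +$1 applied to largest floor area (Logistics): Logistics becomes $179,101.

Tooling: $58,451 · Inspection: $140,088 · Logistics: $179,101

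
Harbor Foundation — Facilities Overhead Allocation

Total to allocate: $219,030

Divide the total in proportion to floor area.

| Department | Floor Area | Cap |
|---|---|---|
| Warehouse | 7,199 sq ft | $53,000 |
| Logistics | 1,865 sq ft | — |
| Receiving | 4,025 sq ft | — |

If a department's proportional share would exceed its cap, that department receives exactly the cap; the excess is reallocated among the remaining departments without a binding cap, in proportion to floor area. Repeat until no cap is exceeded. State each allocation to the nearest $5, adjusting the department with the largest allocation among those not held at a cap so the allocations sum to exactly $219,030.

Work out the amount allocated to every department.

Warehouse: $53,000; Logistics: $52,570; Receiving: $113,460

Floor area total: 13,089.
Unconstrained shares: Warehouse 120,467.34; Logistics 31,208.72; Receiving 67,353.94.
Capped: Warehouse ($53,000); balance $166,030 reallocated over remaining floor area 5,890.
Remaining shares: Logistics 52,571.47 → $52,570; Receiving 113,458.53 → $113,460.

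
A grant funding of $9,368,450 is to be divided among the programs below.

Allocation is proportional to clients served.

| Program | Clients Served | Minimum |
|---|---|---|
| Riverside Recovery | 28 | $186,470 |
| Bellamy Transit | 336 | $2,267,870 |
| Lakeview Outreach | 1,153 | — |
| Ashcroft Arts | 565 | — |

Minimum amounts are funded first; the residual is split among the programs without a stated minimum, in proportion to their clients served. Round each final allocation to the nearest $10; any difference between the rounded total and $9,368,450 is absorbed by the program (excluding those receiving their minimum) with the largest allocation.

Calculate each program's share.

Fund the minimums — Riverside Recovery $186,470; Bellamy Transit $2,267,870. Residual $6,914,110.
Residual split over remaining clients served 1,718: Lakeview Outreach 4,640,261.25 → $4,640,260; Ashcroft Arts 2,273,848.75 → $2,273,850.

Riverside Recovery: $186,470; Bellamy Transit: $2,267,870; Lakeview Outreach: $4,640,260; Ashcroft Arts: $2,273,850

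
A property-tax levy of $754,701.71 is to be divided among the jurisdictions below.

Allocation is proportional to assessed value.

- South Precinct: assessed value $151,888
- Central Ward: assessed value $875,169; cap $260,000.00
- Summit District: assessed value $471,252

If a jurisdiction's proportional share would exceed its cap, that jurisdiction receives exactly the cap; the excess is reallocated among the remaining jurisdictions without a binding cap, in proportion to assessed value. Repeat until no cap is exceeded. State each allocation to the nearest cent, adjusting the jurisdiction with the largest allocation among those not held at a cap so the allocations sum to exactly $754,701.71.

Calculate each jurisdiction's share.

Sum of assessed value: 1,498,309.
Proportional shares (ignoring caps): South Precinct 76,506.3370; Central Ward 440,824.6502; Summit District 237,370.7228.
Cap binds for Central Ward ($260,000.00); balance $494,701.71 reallocated over remaining assessed value 623,140.
Redistributed shares: South Precinct 120,581.6563 → $120,581.66; Summit District 374,120.0537 → $374,120.05.

South Precinct: $120,581.66 | Central Ward: $260,000.00 | Summit District: $374,120.05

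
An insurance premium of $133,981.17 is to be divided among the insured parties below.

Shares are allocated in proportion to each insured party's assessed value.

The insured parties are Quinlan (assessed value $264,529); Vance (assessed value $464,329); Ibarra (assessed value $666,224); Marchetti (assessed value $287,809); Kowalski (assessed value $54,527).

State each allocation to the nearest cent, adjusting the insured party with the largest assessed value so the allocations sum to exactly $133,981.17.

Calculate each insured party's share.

Quinlan: $20,399.18; Vance: $35,806.78; Ibarra: $51,375.93; Marchetti: $22,194.42; Kowalski: $4,204.86

Assessed value total: 264,529 + 464,329 + 666,224 + 287,809 + 54,527 = 1,737,418.
Raw shares: Quinlan 20,399.1814; Vance 35,806.7792; Ibarra 51,375.9331; Marchetti 22,194.4210; Kowalski 4,204.8553.
At nearest cent: Quinlan $20,399.18; Vance $35,806.78; Ibarra $51,375.93; Marchetti $22,194.42; Kowalski $4,204.86. Sum = $133,981.17.
Sum already equals the total — no adjustment.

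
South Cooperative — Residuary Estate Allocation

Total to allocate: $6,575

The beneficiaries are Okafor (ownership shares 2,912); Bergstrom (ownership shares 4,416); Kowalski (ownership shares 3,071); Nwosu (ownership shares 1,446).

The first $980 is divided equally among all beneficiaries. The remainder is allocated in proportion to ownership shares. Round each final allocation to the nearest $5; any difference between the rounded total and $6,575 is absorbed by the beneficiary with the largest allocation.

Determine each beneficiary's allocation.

$980 shared equally gives $245 per beneficiary.
Remainder $5,595 by ownership shares (total 11,845): Okafor 1,375.49 → $1,375; Bergstrom 2,085.90 → $2,085; Kowalski 1,450.59 → $1,450; Nwosu 683.02 → $685.
Totals: Okafor $245 + $1,375 = $1,620; Bergstrom $245 + $2,085 = $2,330; Kowalski $245 + $1,450 = $1,695; Nwosu $245 + $685 = $930.

Okafor: $1,620 · Bergstrom: $2,330 · Kowalski: $1,695 · Nwosu: $930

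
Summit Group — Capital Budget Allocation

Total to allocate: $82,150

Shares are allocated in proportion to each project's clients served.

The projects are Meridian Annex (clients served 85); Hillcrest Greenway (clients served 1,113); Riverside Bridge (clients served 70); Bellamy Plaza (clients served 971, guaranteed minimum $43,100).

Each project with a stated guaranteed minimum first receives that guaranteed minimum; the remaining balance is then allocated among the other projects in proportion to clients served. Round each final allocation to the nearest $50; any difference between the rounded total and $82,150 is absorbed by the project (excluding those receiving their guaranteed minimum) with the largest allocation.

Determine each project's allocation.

Meridian Annex: $2,600 · Hillcrest Greenway: $34,300 · Riverside Bridge: $2,150 · Bellamy Plaza: $43,100

Minimums first: Bellamy Plaza $43,100. Remaining pool $39,050.
Remaining pool split over remaining clients served 1,268: Meridian Annex 2,617.71 → $2,600; Hillcrest Greenway 34,276.54 → $34,300; Riverside Bridge 2,155.76 → $2,150.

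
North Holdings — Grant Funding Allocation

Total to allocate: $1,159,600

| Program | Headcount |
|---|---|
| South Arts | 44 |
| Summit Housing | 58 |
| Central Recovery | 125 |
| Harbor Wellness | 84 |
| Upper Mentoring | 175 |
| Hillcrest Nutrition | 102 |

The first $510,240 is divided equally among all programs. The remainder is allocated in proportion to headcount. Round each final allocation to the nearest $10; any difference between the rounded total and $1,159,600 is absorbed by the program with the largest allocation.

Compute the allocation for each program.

South Arts: $133,630 · Summit Housing: $149,090 · Central Recovery: $223,080 · Harbor Wellness: $177,810 · Upper Mentoring: $278,310 · Hillcrest Nutrition: $197,680

$510,240 shared equally gives $85,040 per program.
Remainder $649,360 by headcount (total 588): South Arts 48,591.56 → $48,590; Summit Housing 64,052.52 → $64,050; Central Recovery 138,044.22 → $138,040; Harbor Wellness 92,765.71 → $92,770; Upper Mentoring 193,261.90 → $193,260; Hillcrest Nutrition 112,644.08 → $112,640.
Rounding difference +$10 on remainder applied to Upper Mentoring.
Totals: South Arts $85,040 + $48,590 = $133,630; Summit Housing $85,040 + $64,050 = $149,090; Central Recovery $85,040 + $138,040 = $223,080; Harbor Wellness $85,040 + $92,770 = $177,810; Upper Mentoring $85,040 + $193,270 = $278,310; Hillcrest Nutrition $85,040 + $112,640 = $197,680.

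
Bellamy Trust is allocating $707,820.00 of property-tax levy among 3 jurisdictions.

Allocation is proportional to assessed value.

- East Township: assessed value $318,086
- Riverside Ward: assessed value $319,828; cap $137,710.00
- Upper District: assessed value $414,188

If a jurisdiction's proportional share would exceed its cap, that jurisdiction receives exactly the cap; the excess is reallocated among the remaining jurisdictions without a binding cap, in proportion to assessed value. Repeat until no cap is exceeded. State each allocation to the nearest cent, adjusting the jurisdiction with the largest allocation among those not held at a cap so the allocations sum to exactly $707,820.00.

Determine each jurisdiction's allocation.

Total assessed value = 1,052,102.
Unconstrained shares: East Township 213,997.9132; Riverside Ward 215,169.8742; Upper District 278,652.2126.
Cap binds for Riverside Ward ($137,710.00); residual $570,110.00 reallocated over remaining assessed value 732,274.
Redistributed shares: East Township 247,645.0201 → $247,645.02; Upper District 322,464.9799 → $322,464.98.

East Township: $247,645.02; Riverside Ward: $137,710.00; Upper District: $322,464.98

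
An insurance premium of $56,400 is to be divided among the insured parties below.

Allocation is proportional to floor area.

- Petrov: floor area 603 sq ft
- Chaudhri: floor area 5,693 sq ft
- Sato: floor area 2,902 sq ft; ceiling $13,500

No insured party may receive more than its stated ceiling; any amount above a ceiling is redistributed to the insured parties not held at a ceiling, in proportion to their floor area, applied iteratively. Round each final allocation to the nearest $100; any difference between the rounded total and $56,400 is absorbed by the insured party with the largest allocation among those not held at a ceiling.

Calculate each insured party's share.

Petrov: $4,100 | Chaudhri: $38,800 | Sato: $13,500

Combined floor area = 9,198.
Pro-rata shares before constraints: Petrov 3,697.46; Chaudhri 34,908.15; Sato 17,794.39.
Capped: Sato ($13,500); residual $42,900 reallocated over remaining floor area 6,296.
Remaining shares: Petrov 4,108.75 → $4,100; Chaudhri 38,791.25 → $38,800.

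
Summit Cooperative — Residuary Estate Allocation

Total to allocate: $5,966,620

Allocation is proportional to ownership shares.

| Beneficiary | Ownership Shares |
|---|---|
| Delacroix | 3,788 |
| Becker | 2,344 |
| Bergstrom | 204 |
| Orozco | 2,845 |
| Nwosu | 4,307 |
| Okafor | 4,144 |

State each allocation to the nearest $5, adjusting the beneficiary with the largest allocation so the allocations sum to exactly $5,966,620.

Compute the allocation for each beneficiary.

Delacroix: $1,281,850 · Becker: $793,205 · Bergstrom: $69,035 · Orozco: $962,740 · Nwosu: $1,457,470 · Okafor: $1,402,320

Ownership shares total: 17,632.
Pro-rata amounts: Delacroix 3,788/17,632 × $5,966,620 = 1,281,848.72; Becker 2,344/17,632 × $5,966,620 = 793,203.11; Bergstrom 204/17,632 × $5,966,620 = 69,033.04; Orozco 2,845/17,632 × $5,966,620 = 962,740.13; Nwosu 4,307/17,632 × $5,966,620 = 1,457,476.88; Okafor 4,144/17,632 × $5,966,620 = 1,402,318.13.
At nearest $5: Delacroix $1,281,850; Becker $793,205; Bergstrom $69,035; Orozco $962,740; Nwosu $1,457,475; Okafor $1,402,320. Sum = $5,966,625.
Difference $5,966,620 − $5,966,625 = −$5 applied to largest allocation (Nwosu): Nwosu becomes $1,457,470.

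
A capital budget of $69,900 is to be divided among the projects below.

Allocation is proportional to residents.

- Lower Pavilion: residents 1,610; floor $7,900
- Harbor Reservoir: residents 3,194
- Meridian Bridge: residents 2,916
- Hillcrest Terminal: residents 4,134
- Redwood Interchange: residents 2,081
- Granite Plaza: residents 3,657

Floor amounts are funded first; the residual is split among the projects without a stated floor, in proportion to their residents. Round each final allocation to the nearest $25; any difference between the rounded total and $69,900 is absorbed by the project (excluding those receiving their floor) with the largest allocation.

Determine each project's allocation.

Lower Pavilion: $7,900 · Harbor Reservoir: $12,400 · Meridian Bridge: $11,300 · Hillcrest Terminal: $16,050 · Redwood Interchange: $8,075 · Granite Plaza: $14,175

Fund the minimums — Lower Pavilion $7,900. Residual $62,000.
Residual split over remaining residents 15,982: Harbor Reservoir 12,390.69 → $12,400; Meridian Bridge 11,312.23 → $11,300; Hillcrest Terminal 16,037.29 → $16,025; Redwood Interchange 8,072.96 → $8,075; Granite Plaza 14,186.84 → $14,175.
Rounding difference +$25 applied to Hillcrest Terminal → $16,050.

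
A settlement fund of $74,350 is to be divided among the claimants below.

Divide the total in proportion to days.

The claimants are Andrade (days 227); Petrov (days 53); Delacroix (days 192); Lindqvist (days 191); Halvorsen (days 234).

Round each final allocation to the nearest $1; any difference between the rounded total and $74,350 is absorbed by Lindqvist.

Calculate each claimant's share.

Days total: 897.
Proportional shares: Andrade 227/897 × $74,350 = 18,815.44; Petrov 53/897 × $74,350 = 4,393.03; Delacroix 192/897 × $74,350 = 15,914.38; Lindqvist 191/897 × $74,350 = 15,831.49; Halvorsen 234/897 × $74,350 = 19,395.65.
At nearest $1: Andrade $18,815; Petrov $4,393; Delacroix $15,914; Lindqvist $15,831; Halvorsen $19,396. Sum = $74,349.
Difference $74,350 − $74,349 = +$1 applied to Lindqvist: Lindqvist becomes $15,832.

Andrade: $18,815 · Petrov: $4,393 · Delacroix: $15,914 · Lindqvist: $15,832 · Halvorsen: $19,396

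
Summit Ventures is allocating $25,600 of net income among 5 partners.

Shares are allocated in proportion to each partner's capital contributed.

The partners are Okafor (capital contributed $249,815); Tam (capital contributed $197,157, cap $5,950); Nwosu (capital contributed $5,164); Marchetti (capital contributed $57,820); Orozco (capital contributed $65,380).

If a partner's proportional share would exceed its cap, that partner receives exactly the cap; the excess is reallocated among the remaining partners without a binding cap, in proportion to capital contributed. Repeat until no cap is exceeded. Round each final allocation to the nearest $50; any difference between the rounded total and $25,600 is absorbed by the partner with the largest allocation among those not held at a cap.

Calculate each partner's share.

Okafor: $13,000 · Tam: $5,950 · Nwosu: $250 · Marchetti: $3,000 · Orozco: $3,400

Total capital contributed = 575,336.
Pro-rata shares before constraints: Okafor 11,115.70; Tam 8,772.65; Nwosu 229.78; Marchetti 2,572.74; Orozco 2,909.13.
Cap binds for Tam ($5,950); residual $19,650 reallocated over remaining capital contributed 378,179.
Shares after redistribution: Okafor 12,980.27 → $13,000; Nwosu 268.32 → $250; Marchetti 3,004.30 → $3,000; Orozco 3,397.11 → $3,400.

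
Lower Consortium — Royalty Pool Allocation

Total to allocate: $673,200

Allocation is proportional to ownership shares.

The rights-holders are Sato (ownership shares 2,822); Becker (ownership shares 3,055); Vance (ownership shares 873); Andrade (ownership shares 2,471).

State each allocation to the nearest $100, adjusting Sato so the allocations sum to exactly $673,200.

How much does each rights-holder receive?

Sum of ownership shares: 9,221.
Proportional shares: Sato 2,822/9,221 × $673,200 = 206,026.50; Becker 3,055/9,221 × $673,200 = 223,037.20; Vance 873/9,221 × $673,200 = 63,735.34; Andrade 2,471/9,221 × $673,200 = 180,400.95.
At nearest $100: Sato $206,000; Becker $223,000; Vance $63,700; Andrade $180,400. Sum = $673,100.
Difference $673,200 − $673,100 = +$100 applied to Sato: Sato becomes $206,100.

Sato: $206,100 · Becker: $223,000 · Vance: $63,700 · Andrade: $180,400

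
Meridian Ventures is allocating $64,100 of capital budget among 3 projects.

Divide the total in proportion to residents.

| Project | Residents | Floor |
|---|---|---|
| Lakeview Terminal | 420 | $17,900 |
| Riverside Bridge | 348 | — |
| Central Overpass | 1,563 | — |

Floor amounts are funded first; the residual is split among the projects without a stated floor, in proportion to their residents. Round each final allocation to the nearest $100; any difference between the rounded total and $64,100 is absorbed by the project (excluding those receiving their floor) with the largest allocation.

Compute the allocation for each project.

Lakeview Terminal: $17,900 · Riverside Bridge: $8,400 · Central Overpass: $37,800

Fund the minimums — Lakeview Terminal $17,900. Residual $46,200.
Residual split over remaining residents 1,911: Riverside Bridge 8,413.19 → $8,400; Central Overpass 37,786.81 → $37,800.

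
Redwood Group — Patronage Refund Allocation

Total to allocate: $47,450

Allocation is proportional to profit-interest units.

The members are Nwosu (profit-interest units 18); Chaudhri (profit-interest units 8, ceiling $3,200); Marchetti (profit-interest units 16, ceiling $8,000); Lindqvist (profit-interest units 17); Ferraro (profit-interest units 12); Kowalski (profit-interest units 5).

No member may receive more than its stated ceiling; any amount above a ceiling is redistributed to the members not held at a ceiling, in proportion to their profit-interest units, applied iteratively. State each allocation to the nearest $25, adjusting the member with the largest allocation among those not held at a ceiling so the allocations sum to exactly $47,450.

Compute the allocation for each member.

Nwosu: $12,550; Chaudhri: $3,200; Marchetti: $8,000; Lindqvist: $11,850; Ferraro: $8,375; Kowalski: $3,475

Profit-interest units total: 76.
Pro-rata shares before constraints: Nwosu 11,238.16; Chaudhri 4,994.74; Marchetti 9,989.47; Lindqvist 10,613.82; Ferraro 7,492.11; Kowalski 3,121.71.
Capped: Chaudhri ($3,200), Marchetti ($8,000); remaining pool $36,250 reallocated over remaining profit-interest units 52.
Shares after redistribution: Nwosu 12,548.08 → $12,550; Lindqvist 11,850.96 → $11,850; Ferraro 8,365.38 → $8,375; Kowalski 3,485.58 → $3,475.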